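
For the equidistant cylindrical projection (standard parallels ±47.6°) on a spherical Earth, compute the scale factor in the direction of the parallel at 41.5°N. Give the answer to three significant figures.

0.900

With standard parallel φ₀ = 47.6°, the equirectangular projection gives x = Rλ cos φ₀, y = Rφ, so h = 1 and k = cos 47.6° / cos φ.
k = cos 47.6° / cos 41.5° = 0.6743/0.7490 = 0.9003.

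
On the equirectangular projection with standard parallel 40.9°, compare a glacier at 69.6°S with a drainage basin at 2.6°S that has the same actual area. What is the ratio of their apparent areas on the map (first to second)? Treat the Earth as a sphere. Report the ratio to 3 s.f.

In the equirectangular projection with standard parallel φ₀ = 40.9° (x = Rλ cos φ₀, y = Rφ), meridians are true-scale (h = 1) and the parallel scale is k = cos φ₀ / cos φ.
Areal scale at 69.6°: h·k = 1.000 × 2.168 = 2.168.
Areal scale at 2.6°: h·k = 1.000 × 0.7566 = 0.7566.
Ratio = 2.168/0.7566 ≈ 2.87.

2.87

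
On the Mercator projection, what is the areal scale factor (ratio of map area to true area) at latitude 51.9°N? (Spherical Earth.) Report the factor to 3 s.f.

Mercator is conformal, so the point scale is isotropic: h = k = sec φ = 1/cos φ.
Areal scale = k² = sec²φ = 1/cos²(51.9°) = 1/0.6170² = 2.627.

2.63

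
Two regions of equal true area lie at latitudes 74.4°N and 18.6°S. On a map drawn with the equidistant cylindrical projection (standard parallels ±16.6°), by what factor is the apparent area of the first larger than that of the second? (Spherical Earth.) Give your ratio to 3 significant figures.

3.52

With standard parallel φ₀ = 16.6°, the equirectangular projection gives x = Rλ cos φ₀, y = Rφ, so h = 1 and k = cos 16.6° / cos φ.
Areal scale at 74.4°: h·k = 1.000 × 3.564 = 3.564.
Areal scale at 18.6°: h·k = 1.000 × 1.011 = 1.011.
Ratio = 3.564/1.011 ≈ 3.52.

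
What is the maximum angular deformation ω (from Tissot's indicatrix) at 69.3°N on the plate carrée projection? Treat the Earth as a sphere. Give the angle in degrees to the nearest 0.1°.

Plate carrée maps x = Rλ, y = Rφ. The meridian scale is h = 1 and the parallel scale is k = 1/cos φ = sec φ.
At 69.3°: h = 1.000, k = 2.829; principal scales a = 2.829, b = 1.000.
sin(ω/2) = (a − b)/(a + b) = 1.829/3.829 = 0.4777, so ω = 2 arcsin(0.4777) ≈ 57.1°.

57.1°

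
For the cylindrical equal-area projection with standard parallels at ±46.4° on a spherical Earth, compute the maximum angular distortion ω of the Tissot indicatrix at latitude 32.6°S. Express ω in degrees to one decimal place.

Cylindrical equal-area (φ₀ = 46.4°): h = cos φ / cos 46.4° along meridians, k = cos 46.4° / cos φ along parallels; h·k = 1.
At 32.6°: h = 1.222, k = 0.8186; principal scales a = 1.222, b = 0.8186.
sin(ω/2) = (a − b)/(a + b) = 0.4030/2.040 = 0.1975, so ω = 2 arcsin(0.1975) ≈ 22.8°.

22.8°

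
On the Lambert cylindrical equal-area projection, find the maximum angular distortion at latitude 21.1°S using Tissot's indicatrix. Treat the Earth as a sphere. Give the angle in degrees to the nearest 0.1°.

The Lambert cylindrical equal-area projection is the cylindrical equal-area projection with its standard parallel at the equator (φ₀ = 0). Cylindrical equal-area (φ₀ = 0°): h = cos φ / cos 0° along meridians, k = cos 0° / cos φ along parallels; h·k = 1.
At 21.1°: h = 0.9330, k = 1.072; principal scales a = 1.072, b = 0.9330.
sin(ω/2) = (a − b)/(a + b) = 0.1389/2.005 = 0.06929, so ω = 2 arcsin(0.06929) ≈ 7.9°.

7.9°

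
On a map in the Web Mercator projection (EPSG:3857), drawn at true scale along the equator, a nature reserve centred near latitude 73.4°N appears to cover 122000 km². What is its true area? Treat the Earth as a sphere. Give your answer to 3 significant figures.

For Mercator, h = k = sec φ (a conformal cylindrical projection has a single point scale, 1/cos φ).
Areal scale = k² = sec²φ = 1/cos²(73.4°) = 1/0.2857² = 12.25.
True area = apparent / (areal scale) = 122000 / 12.25 ≈ 9960 km².

9960 km²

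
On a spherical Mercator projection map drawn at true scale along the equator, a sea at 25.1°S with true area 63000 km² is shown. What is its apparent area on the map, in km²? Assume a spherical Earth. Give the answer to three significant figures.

76800 km²

For Mercator, h = k = sec φ (a conformal cylindrical projection has a single point scale, 1/cos φ).
Areal scale = k² = sec²φ = 1/cos²(25.1°) = 1/0.9056² = 1.219.
Apparent area = 63000 × 1.219 ≈ 76800 km².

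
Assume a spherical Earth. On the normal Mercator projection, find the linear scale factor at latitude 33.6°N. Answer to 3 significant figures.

1.20

The Mercator projection is conformal; its linear scale factor is the same in every direction and equals sec φ = 1/cos φ.
k = 1/cos 33.6° = 1/0.8329 = 1.201.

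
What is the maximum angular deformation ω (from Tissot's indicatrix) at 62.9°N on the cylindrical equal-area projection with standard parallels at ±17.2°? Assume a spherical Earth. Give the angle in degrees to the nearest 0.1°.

A cylindrical equal-area projection with standard parallel φ₀ has meridian scale h = cos φ / cos φ₀ and parallel scale k = cos φ₀ / cos φ (so areas are preserved, h·k = 1).
At 62.9°: h = 0.4769, k = 2.097; principal scales a = 2.097, b = 0.4769.
sin(ω/2) = (a − b)/(a + b) = 1.620/2.574 = 0.6295, so ω = 2 arcsin(0.6295) ≈ 78.0°.

78.0°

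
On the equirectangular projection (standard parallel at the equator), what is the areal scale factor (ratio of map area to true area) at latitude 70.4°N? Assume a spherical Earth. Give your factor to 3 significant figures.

In the plate carrée (x = Rλ, y = Rφ), meridians are true-scale (h = 1) and parallels are stretched by k = sec φ.
Areal scale = h·k = 1 × sec φ; at 70.4°, h = 1.000, k = 2.981, so h·k = 2.981.

2.98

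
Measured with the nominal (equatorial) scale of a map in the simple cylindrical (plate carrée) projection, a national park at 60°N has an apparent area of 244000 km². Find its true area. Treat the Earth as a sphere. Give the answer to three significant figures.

For the equirectangular projection with φ₀ = 0 (plate carrée), h = 1 along meridians and k = sec φ along parallels.
Areal scale = h·k = 1 × sec φ; at 60°, h = 1.000, k = 2.000, so h·k = 2.000.
True area = apparent / (areal scale) = 244000 / 2.000 ≈ 122000 km².

122000 km²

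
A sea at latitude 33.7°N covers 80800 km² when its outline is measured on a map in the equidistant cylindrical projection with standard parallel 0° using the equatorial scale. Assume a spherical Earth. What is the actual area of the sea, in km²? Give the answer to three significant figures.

For the equirectangular projection with φ₀ = 0 (plate carrée), h = 1 along meridians and k = sec φ along parallels.
Areal scale = h·k = 1 × sec φ; at 33.7°, h = 1.000, k = 1.202, so h·k = 1.202.
True area = apparent / (areal scale) = 80800 / 1.202 ≈ 67200 km².

67200 km²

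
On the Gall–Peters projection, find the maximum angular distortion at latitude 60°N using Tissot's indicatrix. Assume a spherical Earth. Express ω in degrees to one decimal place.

Gall–Peters is a cylindrical equal-area projection with standard parallels at ±45°. Cylindrical equal-area (φ₀ = 45°): h = cos φ / cos 45° along meridians, k = cos 45° / cos φ along parallels; h·k = 1.
At 60°: h = 0.7071, k = 1.414; principal scales a = 1.414, b = 0.7071.
sin(ω/2) = (a − b)/(a + b) = 0.7071/2.121 = 0.3333, so ω = 2 arcsin(0.3333) ≈ 38.9°.

38.9°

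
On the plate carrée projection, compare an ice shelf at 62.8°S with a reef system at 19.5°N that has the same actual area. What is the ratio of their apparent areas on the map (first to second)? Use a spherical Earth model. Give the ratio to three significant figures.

2.06

Plate carrée maps x = Rλ, y = Rφ. The meridian scale is h = 1 and the parallel scale is k = 1/cos φ = sec φ.
Areal scale at 62.8°: h·k = 1.000 × 2.188 = 2.188.
Areal scale at 19.5°: h·k = 1.000 × 1.061 = 1.061.
Ratio = 2.188/1.061 ≈ 2.06.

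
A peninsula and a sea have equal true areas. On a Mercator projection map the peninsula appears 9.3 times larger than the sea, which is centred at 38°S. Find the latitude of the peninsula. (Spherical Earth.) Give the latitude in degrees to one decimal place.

On Mercator, (apparent₁)/(apparent₂) = sec²φ₁ / sec²φ₂ when true areas are equal.
cos²φ₂ / cos²φ₁ = 9.3  ⇒  cos φ₁ = cos 38° / √9.3 = 0.7880/3.050 = 0.2584.
φ₁ = arccos(0.2584) ≈ 75.0°.

75.0°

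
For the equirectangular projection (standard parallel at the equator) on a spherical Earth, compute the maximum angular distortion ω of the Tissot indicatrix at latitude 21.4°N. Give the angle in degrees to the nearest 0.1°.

For the equirectangular projection with φ₀ = 0 (plate carrée), h = 1 along meridians and k = sec φ along parallels.
At 21.4°: h = 1.000, k = 1.074; principal scales a = 1.074, b = 1.000.
sin(ω/2) = (a − b)/(a + b) = 0.07405/2.074 = 0.03570, so ω = 2 arcsin(0.03570) ≈ 4.1°.

4.1°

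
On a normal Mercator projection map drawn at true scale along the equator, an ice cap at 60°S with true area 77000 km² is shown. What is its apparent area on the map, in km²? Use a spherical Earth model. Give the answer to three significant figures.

308000 km²

Mercator is conformal, so the point scale is isotropic: h = k = sec φ = 1/cos φ.
Areal scale = k² = sec²φ = 1/cos²(60°) = 1/0.5000² = 4.000.
Apparent area = 77000 × 4.000 ≈ 308000 km².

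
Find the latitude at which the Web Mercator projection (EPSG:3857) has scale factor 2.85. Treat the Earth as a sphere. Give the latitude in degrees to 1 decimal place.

69.5°

Mercator scale is k = sec φ = 1/cos φ.
1/cos φ = 2.85  ⇒  cos φ = 0.3509  ⇒  φ = arccos(0.3509) ≈ 69.5°.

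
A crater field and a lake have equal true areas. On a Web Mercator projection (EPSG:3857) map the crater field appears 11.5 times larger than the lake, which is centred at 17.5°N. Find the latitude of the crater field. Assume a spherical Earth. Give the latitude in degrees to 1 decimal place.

73.7°

On Mercator, (apparent₁)/(apparent₂) = sec²φ₁ / sec²φ₂ when true areas are equal.
cos²φ₂ / cos²φ₁ = 11.5  ⇒  cos φ₁ = cos 17.5° / √11.5 = 0.9537/3.391 = 0.2812.
φ₁ = arccos(0.2812) ≈ 73.7°.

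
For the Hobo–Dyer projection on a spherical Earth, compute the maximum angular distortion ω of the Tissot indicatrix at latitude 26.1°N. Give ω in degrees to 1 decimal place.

14.2°

The Hobo–Dyer projection is cylindrical equal-area with φ₀ = 37.5°. Cylindrical equal-area (φ₀ = 37.5°): h = cos φ / cos 37.5° along meridians, k = cos 37.5° / cos φ along parallels; h·k = 1.
At 26.1°: h = 1.132, k = 0.8834; principal scales a = 1.132, b = 0.8834.
sin(ω/2) = (a − b)/(a + b) = 0.2485/2.015 = 0.1233, so ω = 2 arcsin(0.1233) ≈ 14.2°.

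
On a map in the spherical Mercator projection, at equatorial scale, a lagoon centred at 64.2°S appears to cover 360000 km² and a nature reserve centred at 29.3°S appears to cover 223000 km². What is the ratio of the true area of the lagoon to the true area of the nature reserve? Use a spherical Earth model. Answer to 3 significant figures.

On Mercator the areal scale is sec²φ, so true area = apparent × cos²φ.
True area of lagoon: 360000 × cos²(64.2°) = 360000 × 0.1894 = 68190 km².
True area of nature reserve: 223000 × cos²(29.3°) = 223000 × 0.7605 = 169600 km².
Ratio = 68190 / 169600 ≈ 0.402.

0.402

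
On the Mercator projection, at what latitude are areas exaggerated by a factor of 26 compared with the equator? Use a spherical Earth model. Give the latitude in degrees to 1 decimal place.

Mercator areal scale is sec²φ.
sec²φ = 26  ⇒  cos²φ = 0.03846  ⇒  cos φ = 0.1961.
φ = arccos(0.1961) ≈ 78.7°.

78.7°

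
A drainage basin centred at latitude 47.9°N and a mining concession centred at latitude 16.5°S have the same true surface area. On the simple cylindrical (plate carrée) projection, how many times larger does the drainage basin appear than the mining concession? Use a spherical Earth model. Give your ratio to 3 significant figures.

1.43

In the plate carrée (x = Rλ, y = Rφ), meridians are true-scale (h = 1) and parallels are stretched by k = sec φ.
Areal scale at 47.9°: h·k = 1.000 × 1.492 = 1.492.
Areal scale at 16.5°: h·k = 1.000 × 1.043 = 1.043.
Ratio = 1.492/1.043 ≈ 1.43.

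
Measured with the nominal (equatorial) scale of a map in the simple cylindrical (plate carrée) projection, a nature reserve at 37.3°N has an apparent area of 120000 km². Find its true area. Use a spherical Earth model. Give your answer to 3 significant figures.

Plate carrée maps x = Rλ, y = Rφ. The meridian scale is h = 1 and the parallel scale is k = 1/cos φ = sec φ.
Areal scale = h·k = 1 × sec φ; at 37.3°, h = 1.000, k = 1.257, so h·k = 1.257.
True area = apparent / (areal scale) = 120000 / 1.257 ≈ 95500 km².

95500 km²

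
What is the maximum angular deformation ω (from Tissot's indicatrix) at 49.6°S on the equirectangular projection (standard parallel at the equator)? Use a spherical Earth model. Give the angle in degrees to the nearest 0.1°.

24.7°

In the plate carrée (x = Rλ, y = Rφ), meridians are true-scale (h = 1) and parallels are stretched by k = sec φ.
At 49.6°: h = 1.000, k = 1.543; principal scales a = 1.543, b = 1.000.
sin(ω/2) = (a − b)/(a + b) = 0.5429/2.543 = 0.2135, so ω = 2 arcsin(0.2135) ≈ 24.7°.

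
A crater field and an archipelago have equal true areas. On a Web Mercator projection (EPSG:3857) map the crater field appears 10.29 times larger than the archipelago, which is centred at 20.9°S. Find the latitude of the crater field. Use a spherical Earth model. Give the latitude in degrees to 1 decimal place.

On Mercator, (apparent₁)/(apparent₂) = sec²φ₁ / sec²φ₂ when true areas are equal.
cos²φ₂ / cos²φ₁ = 10.29  ⇒  cos φ₁ = cos 20.9° / √10.29 = 0.9342/3.208 = 0.2912.
φ₁ = arccos(0.2912) ≈ 73.1°.

73.1°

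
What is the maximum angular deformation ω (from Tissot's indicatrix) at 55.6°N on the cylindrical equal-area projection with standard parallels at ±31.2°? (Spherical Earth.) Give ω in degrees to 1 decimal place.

Cylindrical equal-area (φ₀ = 31.2°): h = cos φ / cos 31.2° along meridians, k = cos 31.2° / cos φ along parallels; h·k = 1.
At 55.6°: h = 0.6605, k = 1.514; principal scales a = 1.514, b = 0.6605.
sin(ω/2) = (a − b)/(a + b) = 0.8535/2.175 = 0.3925, so ω = 2 arcsin(0.3925) ≈ 46.2°.

46.2°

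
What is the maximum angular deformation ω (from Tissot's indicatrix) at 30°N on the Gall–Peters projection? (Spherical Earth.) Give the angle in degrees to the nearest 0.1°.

The Gall–Peters projection is cylindrical equal-area with φ₀ = 45°. Cylindrical equal-area (φ₀ = 45°): h = cos φ / cos 45° along meridians, k = cos 45° / cos φ along parallels; h·k = 1.
At 30°: h = 1.225, k = 0.8165; principal scales a = 1.225, b = 0.8165.
sin(ω/2) = (a − b)/(a + b) = 0.4082/2.041 = 0.2000, so ω = 2 arcsin(0.2000) ≈ 23.1°.

23.1°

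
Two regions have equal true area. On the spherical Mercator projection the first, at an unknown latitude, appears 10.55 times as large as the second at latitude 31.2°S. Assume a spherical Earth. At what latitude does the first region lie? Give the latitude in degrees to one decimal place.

74.7°

Mercator areal scale is sec²φ, so apparent-area ratio = sec²φ₁ / sec²φ₂ = cos²φ₂ / cos²φ₁.
cos²φ₂ / cos²φ₁ = 10.55  ⇒  cos φ₁ = cos 31.2° / √10.55 = 0.8554/3.248 = 0.2633.
φ₁ = arccos(0.2633) ≈ 74.7°.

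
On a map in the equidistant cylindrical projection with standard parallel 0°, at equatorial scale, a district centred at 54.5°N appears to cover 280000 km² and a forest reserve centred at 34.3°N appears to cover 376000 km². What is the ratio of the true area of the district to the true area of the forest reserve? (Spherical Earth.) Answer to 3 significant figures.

Plate carrée has h = 1 and k = sec φ, giving areal scale sec φ; true area = (apparent area) · cos φ.
True area of district: 280000 × cos(54.5°) = 280000 × 0.5807 = 162600 km².
True area of forest reserve: 376000 × cos(34.3°) = 376000 × 0.8261 = 310600 km².
Ratio = 162600 / 310600 ≈ 0.523.

0.523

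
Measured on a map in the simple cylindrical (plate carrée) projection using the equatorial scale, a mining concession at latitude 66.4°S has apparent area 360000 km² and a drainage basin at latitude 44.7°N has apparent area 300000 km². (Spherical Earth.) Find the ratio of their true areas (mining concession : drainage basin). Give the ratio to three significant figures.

Plate carrée has h = 1 and k = sec φ, giving areal scale sec φ; true area = (apparent area) · cos φ.
True area of mining concession: 360000 × cos(66.4°) = 360000 × 0.4003 = 144100 km².
True area of drainage basin: 300000 × cos(44.7°) = 300000 × 0.7108 = 213200 km².
Ratio = 144100 / 213200 ≈ 0.676.

0.676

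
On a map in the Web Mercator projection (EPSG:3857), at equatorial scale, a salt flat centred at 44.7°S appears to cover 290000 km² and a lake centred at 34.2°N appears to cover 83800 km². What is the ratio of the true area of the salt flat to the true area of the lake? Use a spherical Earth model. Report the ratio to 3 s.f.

Mercator's areal exaggeration is sec²φ; hence true area = (apparent area) · cos²φ.
True area of salt flat: 290000 × cos²(44.7°) = 290000 × 0.5052 = 146500 km².
True area of lake: 83800 × cos²(34.2°) = 83800 × 0.6841 = 57320 km².
Ratio = 146500 / 57320 ≈ 2.56.

2.56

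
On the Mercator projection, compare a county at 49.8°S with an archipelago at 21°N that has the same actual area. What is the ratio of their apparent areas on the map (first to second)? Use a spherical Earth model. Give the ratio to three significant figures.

Mercator areal scale is sec²φ.
At 49.8°: sec²(49.8°) = 1/0.6455² = 2.400.
At 21°: sec²(21°) = 1/0.9336² = 1.147.
Ratio = 2.400/1.147 = cos²(21°)/cos²(49.8°) ≈ 2.09.

2.09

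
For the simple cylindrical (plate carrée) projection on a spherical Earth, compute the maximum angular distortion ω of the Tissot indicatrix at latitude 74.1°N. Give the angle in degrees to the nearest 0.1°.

For the equirectangular projection with φ₀ = 0 (plate carrée), h = 1 along meridians and k = sec φ along parallels.
At 74.1°: h = 1.000, k = 3.650; principal scales a = 3.650, b = 1.000.
sin(ω/2) = (a − b)/(a + b) = 2.650/4.650 = 0.5699, so ω = 2 arcsin(0.5699) ≈ 69.5°.

69.5°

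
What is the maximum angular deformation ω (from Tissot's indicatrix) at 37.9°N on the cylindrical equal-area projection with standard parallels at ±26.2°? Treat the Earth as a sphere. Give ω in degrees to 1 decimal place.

Cylindrical equal-area (φ₀ = 26.2°): h = cos φ / cos 26.2° along meridians, k = cos 26.2° / cos φ along parallels; h·k = 1.
At 37.9°: h = 0.8794, k = 1.137; principal scales a = 1.137, b = 0.8794.
sin(ω/2) = (a − b)/(a + b) = 0.2576/2.017 = 0.1278, so ω = 2 arcsin(0.1278) ≈ 14.7°.

14.7°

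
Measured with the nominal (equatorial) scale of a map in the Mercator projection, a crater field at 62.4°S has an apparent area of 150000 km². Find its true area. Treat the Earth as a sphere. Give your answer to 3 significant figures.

32200 km²

Mercator is conformal, so the point scale is isotropic: h = k = sec φ = 1/cos φ.
Areal scale = k² = sec²φ = 1/cos²(62.4°) = 1/0.4633² = 4.659.
True area = apparent / (areal scale) = 150000 / 4.659 ≈ 32200 km².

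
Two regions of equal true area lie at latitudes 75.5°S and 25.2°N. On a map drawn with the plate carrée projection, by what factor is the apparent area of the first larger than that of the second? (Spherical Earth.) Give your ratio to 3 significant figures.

In the plate carrée (x = Rλ, y = Rφ), meridians are true-scale (h = 1) and parallels are stretched by k = sec φ.
Areal scale at 75.5°: h·k = 1.000 × 3.994 = 3.994.
Areal scale at 25.2°: h·k = 1.000 × 1.105 = 1.105.
Ratio = 3.994/1.105 ≈ 3.61.

3.61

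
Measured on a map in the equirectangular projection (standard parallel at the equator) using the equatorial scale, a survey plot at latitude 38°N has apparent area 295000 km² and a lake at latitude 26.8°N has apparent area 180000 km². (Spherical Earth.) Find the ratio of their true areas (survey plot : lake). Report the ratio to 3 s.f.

On the plate carrée, areal scale = h·k = 1 × sec φ, so true area = apparent × cos φ.
True area of survey plot: 295000 × cos(38°) = 295000 × 0.7880 = 232500 km².
True area of lake: 180000 × cos(26.8°) = 180000 × 0.8926 = 160700 km².
Ratio = 232500 / 160700 ≈ 1.45.

1.45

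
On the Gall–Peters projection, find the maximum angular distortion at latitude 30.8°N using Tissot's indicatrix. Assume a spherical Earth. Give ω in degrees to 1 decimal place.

22.2°

The Gall–Peters projection is cylindrical equal-area with φ₀ = 45°. Cylindrical equal-area (φ₀ = 45°): h = cos φ / cos 45° along meridians, k = cos 45° / cos φ along parallels; h·k = 1.
At 30.8°: h = 1.215, k = 0.8232; principal scales a = 1.215, b = 0.8232.
sin(ω/2) = (a − b)/(a + b) = 0.3915/2.038 = 0.1921, so ω = 2 arcsin(0.1921) ≈ 22.2°.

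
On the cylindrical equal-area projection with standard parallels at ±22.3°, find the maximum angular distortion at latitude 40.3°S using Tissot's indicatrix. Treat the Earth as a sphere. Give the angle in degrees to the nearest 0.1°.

22.0°

Cylindrical equal-area (φ₀ = 22.3°): h = cos φ / cos 22.3° along meridians, k = cos 22.3° / cos φ along parallels; h·k = 1.
At 40.3°: h = 0.8243, k = 1.213; principal scales a = 1.213, b = 0.8243.
sin(ω/2) = (a − b)/(a + b) = 0.3888/2.037 = 0.1908, so ω = 2 arcsin(0.1908) ≈ 22.0°.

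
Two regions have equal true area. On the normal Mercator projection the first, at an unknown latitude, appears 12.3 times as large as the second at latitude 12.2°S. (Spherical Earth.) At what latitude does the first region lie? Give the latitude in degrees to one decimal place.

On Mercator, (apparent₁)/(apparent₂) = sec²φ₁ / sec²φ₂ when true areas are equal.
cos²φ₂ / cos²φ₁ = 12.3  ⇒  cos φ₁ = cos 12.2° / √12.3 = 0.9774/3.507 = 0.2787.
φ₁ = arccos(0.2787) ≈ 73.8°.

73.8°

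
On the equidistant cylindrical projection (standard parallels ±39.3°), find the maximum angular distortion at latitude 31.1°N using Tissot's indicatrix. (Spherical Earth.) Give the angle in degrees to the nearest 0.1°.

The equidistant cylindrical projection with φ₀ = 39.3° has h = 1 (meridians true) and k = cos φ₀ / cos φ along parallels.
At 31.1°: h = 1.000, k = 0.9037; principal scales a = 1.000, b = 0.9037.
sin(ω/2) = (a − b)/(a + b) = 0.09626/1.904 = 0.05057, so ω = 2 arcsin(0.05057) ≈ 5.8°.

5.8°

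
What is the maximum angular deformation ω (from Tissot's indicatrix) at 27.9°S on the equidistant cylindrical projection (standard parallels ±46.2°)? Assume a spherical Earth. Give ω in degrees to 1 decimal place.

14.0°

The equidistant cylindrical projection with φ₀ = 46.2° has h = 1 (meridians true) and k = cos φ₀ / cos φ along parallels.
At 27.9°: h = 1.000, k = 0.7832; principal scales a = 1.000, b = 0.7832.
sin(ω/2) = (a − b)/(a + b) = 0.2168/1.783 = 0.1216, so ω = 2 arcsin(0.1216) ≈ 14.0°.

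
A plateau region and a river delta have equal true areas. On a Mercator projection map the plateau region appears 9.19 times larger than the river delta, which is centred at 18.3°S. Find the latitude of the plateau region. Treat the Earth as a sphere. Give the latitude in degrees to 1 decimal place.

For equal true areas on Mercator, apparent areas scale as sec²φ, so the ratio is cos²φ₂ / cos²φ₁.
cos²φ₂ / cos²φ₁ = 9.19  ⇒  cos φ₁ = cos 18.3° / √9.19 = 0.9494/3.032 = 0.3132.
φ₁ = arccos(0.3132) ≈ 71.7°.

71.7°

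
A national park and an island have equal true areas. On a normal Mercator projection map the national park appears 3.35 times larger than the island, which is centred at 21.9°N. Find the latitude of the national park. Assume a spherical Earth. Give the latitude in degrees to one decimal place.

On Mercator, (apparent₁)/(apparent₂) = sec²φ₁ / sec²φ₂ when true areas are equal.
cos²φ₂ / cos²φ₁ = 3.35  ⇒  cos φ₁ = cos 21.9° / √3.35 = 0.9278/1.830 = 0.5069.
φ₁ = arccos(0.5069) ≈ 59.5°.

59.5°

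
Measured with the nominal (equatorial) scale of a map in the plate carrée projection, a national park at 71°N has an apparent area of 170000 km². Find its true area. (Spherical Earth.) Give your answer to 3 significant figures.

For the equirectangular projection with φ₀ = 0 (plate carrée), h = 1 along meridians and k = sec φ along parallels.
Areal scale = h·k = 1 × sec φ; at 71°, h = 1.000, k = 3.072, so h·k = 3.072.
True area = apparent / (areal scale) = 170000 / 3.072 ≈ 55300 km².

55300 km²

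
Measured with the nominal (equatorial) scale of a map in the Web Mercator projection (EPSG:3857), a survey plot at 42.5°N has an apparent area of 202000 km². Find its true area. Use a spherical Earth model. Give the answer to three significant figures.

The Mercator projection is conformal; its linear scale factor is the same in every direction and equals sec φ = 1/cos φ.
Areal scale = k² = sec²φ = 1/cos²(42.5°) = 1/0.7373² = 1.840.
True area = apparent / (areal scale) = 202000 / 1.840 ≈ 110000 km².

110000 km²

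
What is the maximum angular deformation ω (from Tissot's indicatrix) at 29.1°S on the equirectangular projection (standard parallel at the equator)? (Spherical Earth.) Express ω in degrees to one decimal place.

7.7°

For the equirectangular projection with φ₀ = 0 (plate carrée), h = 1 along meridians and k = sec φ along parallels.
At 29.1°: h = 1.000, k = 1.144; principal scales a = 1.144, b = 1.000.
sin(ω/2) = (a − b)/(a + b) = 0.1445/2.144 = 0.06737, so ω = 2 arcsin(0.06737) ≈ 7.7°.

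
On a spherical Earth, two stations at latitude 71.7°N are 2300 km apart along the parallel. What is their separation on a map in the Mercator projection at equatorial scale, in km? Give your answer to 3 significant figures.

Mercator is conformal, so the point scale is isotropic: h = k = sec φ = 1/cos φ.
Along the parallel, k = sec 71.7° = 1/0.3140 = 3.185.
Map distance = 2300 × 3.185 ≈ 7330 km.

7330 km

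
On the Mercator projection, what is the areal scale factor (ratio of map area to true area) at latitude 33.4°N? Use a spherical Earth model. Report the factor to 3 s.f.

For Mercator, h = k = sec φ (a conformal cylindrical projection has a single point scale, 1/cos φ).
Areal scale = k² = sec²φ = 1/cos²(33.4°) = 1/0.8348² = 1.435.

1.43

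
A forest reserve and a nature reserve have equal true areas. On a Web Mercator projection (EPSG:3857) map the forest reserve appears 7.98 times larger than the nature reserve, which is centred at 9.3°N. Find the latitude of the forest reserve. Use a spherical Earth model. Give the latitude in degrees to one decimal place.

69.6°

For equal true areas on Mercator, apparent areas scale as sec²φ, so the ratio is cos²φ₂ / cos²φ₁.
cos²φ₂ / cos²φ₁ = 7.98  ⇒  cos φ₁ = cos 9.3° / √7.98 = 0.9869/2.825 = 0.3493.
φ₁ = arccos(0.3493) ≈ 69.6°.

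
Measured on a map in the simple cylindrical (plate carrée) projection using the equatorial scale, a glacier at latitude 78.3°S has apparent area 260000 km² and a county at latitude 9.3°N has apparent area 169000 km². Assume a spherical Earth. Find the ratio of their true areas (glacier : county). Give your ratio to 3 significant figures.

0.316

Plate carrée has h = 1 and k = sec φ, giving areal scale sec φ; true area = (apparent area) · cos φ.
True area of glacier: 260000 × cos(78.3°) = 260000 × 0.2028 = 52720 km².
True area of county: 169000 × cos(9.3°) = 169000 × 0.9869 = 166800 km².
Ratio = 52720 / 166800 ≈ 0.316.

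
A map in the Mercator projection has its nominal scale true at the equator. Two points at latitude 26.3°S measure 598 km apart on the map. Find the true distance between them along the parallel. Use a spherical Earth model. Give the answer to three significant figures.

The Mercator projection is conformal; its linear scale factor is the same in every direction and equals sec φ = 1/cos φ.
Along the parallel at 26.3°, map distances are exaggerated by k = sec 26.3° = 1.115.
True distance = 598 / 1.115 = 598 × cos 26.3° ≈ 536 km.

536 km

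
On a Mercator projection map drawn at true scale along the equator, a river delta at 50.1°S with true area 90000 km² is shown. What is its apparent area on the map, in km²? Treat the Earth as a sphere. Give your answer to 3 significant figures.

Mercator is conformal, so the point scale is isotropic: h = k = sec φ = 1/cos φ.
Areal scale = k² = sec²φ = 1/cos²(50.1°) = 1/0.6414² = 2.430.
Apparent area = 90000 × 2.430 ≈ 219000 km².

219000 km²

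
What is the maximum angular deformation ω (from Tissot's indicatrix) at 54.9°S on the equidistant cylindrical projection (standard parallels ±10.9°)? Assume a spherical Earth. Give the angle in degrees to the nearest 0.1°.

With standard parallel φ₀ = 10.9°, the equirectangular projection gives x = Rλ cos φ₀, y = Rφ, so h = 1 and k = cos 10.9° / cos φ.
At 54.9°: h = 1.000, k = 1.708; principal scales a = 1.708, b = 1.000.
sin(ω/2) = (a − b)/(a + b) = 0.7077/2.708 = 0.2614, so ω = 2 arcsin(0.2614) ≈ 30.3°.

30.3°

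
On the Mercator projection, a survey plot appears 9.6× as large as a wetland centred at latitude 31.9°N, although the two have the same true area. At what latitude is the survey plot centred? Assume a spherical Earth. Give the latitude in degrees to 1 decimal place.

On Mercator, (apparent₁)/(apparent₂) = sec²φ₁ / sec²φ₂ when true areas are equal.
cos²φ₂ / cos²φ₁ = 9.6  ⇒  cos φ₁ = cos 31.9° / √9.6 = 0.8490/3.098 = 0.2740.
φ₁ = arccos(0.2740) ≈ 74.1°.

74.1°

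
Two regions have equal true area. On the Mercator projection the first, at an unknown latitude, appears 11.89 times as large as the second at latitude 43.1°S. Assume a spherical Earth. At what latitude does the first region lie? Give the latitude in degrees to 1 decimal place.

77.8°

Mercator areal scale is sec²φ, so apparent-area ratio = sec²φ₁ / sec²φ₂ = cos²φ₂ / cos²φ₁.
cos²φ₂ / cos²φ₁ = 11.89  ⇒  cos φ₁ = cos 43.1° / √11.89 = 0.7302/3.448 = 0.2118.
φ₁ = arccos(0.2118) ≈ 77.8°.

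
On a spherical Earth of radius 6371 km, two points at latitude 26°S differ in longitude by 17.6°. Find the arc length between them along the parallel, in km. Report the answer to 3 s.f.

Arc length along a parallel = R cos φ · Δλ (with Δλ in radians).
= 6371 × cos 26° × (17.6° × π/180) = 6371 × 0.8988 × 0.3072 ≈ 1760 km.

1760 km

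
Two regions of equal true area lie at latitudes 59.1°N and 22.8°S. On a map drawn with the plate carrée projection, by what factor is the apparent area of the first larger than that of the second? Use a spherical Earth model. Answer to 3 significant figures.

1.80

Plate carrée maps x = Rλ, y = Rφ. The meridian scale is h = 1 and the parallel scale is k = 1/cos φ = sec φ.
Areal scale at 59.1°: h·k = 1.000 × 1.947 = 1.947.
Areal scale at 22.8°: h·k = 1.000 × 1.085 = 1.085.
Ratio = 1.947/1.085 ≈ 1.80.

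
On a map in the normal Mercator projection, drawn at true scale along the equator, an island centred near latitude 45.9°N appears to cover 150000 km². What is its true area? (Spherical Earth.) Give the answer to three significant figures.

72600 km²

The Mercator projection is conformal; its linear scale factor is the same in every direction and equals sec φ = 1/cos φ.
Areal scale = k² = sec²φ = 1/cos²(45.9°) = 1/0.6959² = 2.065.
True area = apparent / (areal scale) = 150000 / 2.065 ≈ 72600 km².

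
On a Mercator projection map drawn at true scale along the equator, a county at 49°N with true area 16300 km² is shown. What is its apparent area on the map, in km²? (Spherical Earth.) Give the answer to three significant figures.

37900 km²

The Mercator projection is conformal; its linear scale factor is the same in every direction and equals sec φ = 1/cos φ.
Areal scale = k² = sec²φ = 1/cos²(49°) = 1/0.6561² = 2.323.
Apparent area = 16300 × 2.323 ≈ 37900 km².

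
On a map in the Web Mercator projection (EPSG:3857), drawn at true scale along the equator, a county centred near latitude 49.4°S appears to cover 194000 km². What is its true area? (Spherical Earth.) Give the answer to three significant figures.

82200 km²

For Mercator, h = k = sec φ (a conformal cylindrical projection has a single point scale, 1/cos φ).
Areal scale = k² = sec²φ = 1/cos²(49.4°) = 1/0.6508² = 2.361.
True area = apparent / (areal scale) = 194000 / 2.361 ≈ 82200 km².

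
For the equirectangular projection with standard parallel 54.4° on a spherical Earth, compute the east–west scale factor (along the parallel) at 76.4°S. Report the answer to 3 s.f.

2.48

The equidistant cylindrical projection with φ₀ = 54.4° has h = 1 (meridians true) and k = cos φ₀ / cos φ along parallels.
k = cos 54.4° / cos 76.4° = 0.5821/0.2351 = 2.476.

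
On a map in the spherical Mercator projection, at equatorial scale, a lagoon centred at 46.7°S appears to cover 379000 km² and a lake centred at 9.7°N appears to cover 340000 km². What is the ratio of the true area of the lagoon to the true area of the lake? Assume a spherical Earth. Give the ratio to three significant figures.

Mercator's areal exaggeration is sec²φ; hence true area = (apparent area) · cos²φ.
True area of lagoon: 379000 × cos²(46.7°) = 379000 × 0.4703 = 178300 km².
True area of lake: 340000 × cos²(9.7°) = 340000 × 0.9716 = 330300 km².
Ratio = 178300 / 330300 ≈ 0.540.

0.540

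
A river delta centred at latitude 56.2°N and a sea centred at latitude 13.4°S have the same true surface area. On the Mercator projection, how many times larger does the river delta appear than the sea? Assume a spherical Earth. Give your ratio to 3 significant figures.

3.06

Mercator areal scale is sec²φ.
At 56.2°: sec²(56.2°) = 1/0.5563² = 3.231.
At 13.4°: sec²(13.4°) = 1/0.9728² = 1.057.
Ratio = 3.231/1.057 = cos²(13.4°)/cos²(56.2°) ≈ 3.06.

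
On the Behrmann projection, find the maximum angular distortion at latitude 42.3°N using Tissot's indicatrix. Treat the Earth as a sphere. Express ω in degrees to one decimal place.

18.0°

Behrmann is a cylindrical equal-area projection with standard parallels at ±30°. A cylindrical equal-area projection with standard parallel φ₀ has meridian scale h = cos φ / cos φ₀ and parallel scale k = cos φ₀ / cos φ (so areas are preserved, h·k = 1).
At 42.3°: h = 0.8541, k = 1.171; principal scales a = 1.171, b = 0.8541.
sin(ω/2) = (a − b)/(a + b) = 0.3168/2.025 = 0.1565, so ω = 2 arcsin(0.1565) ≈ 18.0°.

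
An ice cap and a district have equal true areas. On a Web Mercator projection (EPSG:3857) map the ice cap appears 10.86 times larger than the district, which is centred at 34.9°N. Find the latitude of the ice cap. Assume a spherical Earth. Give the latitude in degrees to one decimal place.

75.6°

For equal true areas on Mercator, apparent areas scale as sec²φ, so the ratio is cos²φ₂ / cos²φ₁.
cos²φ₂ / cos²φ₁ = 10.86  ⇒  cos φ₁ = cos 34.9° / √10.86 = 0.8202/3.295 = 0.2489.
φ₁ = arccos(0.2489) ≈ 75.6°.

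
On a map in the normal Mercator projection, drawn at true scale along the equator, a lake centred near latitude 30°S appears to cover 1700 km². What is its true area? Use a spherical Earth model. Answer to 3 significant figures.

1280 km²

For Mercator, h = k = sec φ (a conformal cylindrical projection has a single point scale, 1/cos φ).
Areal scale = k² = sec²φ = 1/cos²(30°) = 1/0.8660² = 1.333.
True area = apparent / (areal scale) = 1700 / 1.333 ≈ 1280 km².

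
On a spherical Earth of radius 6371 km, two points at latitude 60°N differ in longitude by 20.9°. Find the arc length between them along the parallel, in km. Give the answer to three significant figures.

1160 km

Arc length along a parallel = R cos φ · Δλ (with Δλ in radians).
= 6371 × cos 60° × (20.9° × π/180) = 6371 × 0.5000 × 0.3648 ≈ 1160 km.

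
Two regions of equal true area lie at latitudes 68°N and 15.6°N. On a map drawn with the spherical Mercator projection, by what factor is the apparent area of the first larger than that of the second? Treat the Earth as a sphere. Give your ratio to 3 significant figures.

6.61

Mercator is conformal with k = sec φ, so areal scale = k² = sec²φ.
At 68°: sec²(68°) = 1/0.3746² = 7.126.
At 15.6°: sec²(15.6°) = 1/0.9632² = 1.078.
Ratio = 7.126/1.078 = cos²(15.6°)/cos²(68°) ≈ 6.61.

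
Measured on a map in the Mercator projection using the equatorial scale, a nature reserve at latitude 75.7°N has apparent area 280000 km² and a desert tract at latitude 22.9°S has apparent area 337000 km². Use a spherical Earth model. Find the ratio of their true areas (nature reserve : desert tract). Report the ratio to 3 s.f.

Mercator's areal exaggeration is sec²φ; hence true area = (apparent area) · cos²φ.
True area of nature reserve: 280000 × cos²(75.7°) = 280000 × 0.06101 = 17080 km².
True area of desert tract: 337000 × cos²(22.9°) = 337000 × 0.8486 = 286000 km².
Ratio = 17080 / 286000 ≈ 0.0597.

0.0597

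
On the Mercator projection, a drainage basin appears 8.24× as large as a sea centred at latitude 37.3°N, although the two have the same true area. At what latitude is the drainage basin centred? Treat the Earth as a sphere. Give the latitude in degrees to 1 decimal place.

73.9°

For equal true areas on Mercator, apparent areas scale as sec²φ, so the ratio is cos²φ₂ / cos²φ₁.
cos²φ₂ / cos²φ₁ = 8.24  ⇒  cos φ₁ = cos 37.3° / √8.24 = 0.7955/2.871 = 0.2771.
φ₁ = arccos(0.2771) ≈ 73.9°.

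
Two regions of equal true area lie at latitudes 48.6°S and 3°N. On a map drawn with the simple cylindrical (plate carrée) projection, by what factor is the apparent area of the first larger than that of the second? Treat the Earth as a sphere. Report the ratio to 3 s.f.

1.51

For the equirectangular projection with φ₀ = 0 (plate carrée), h = 1 along meridians and k = sec φ along parallels.
Areal scale at 48.6°: h·k = 1.000 × 1.512 = 1.512.
Areal scale at 3°: h·k = 1.000 × 1.001 = 1.001.
Ratio = 1.512/1.001 ≈ 1.51.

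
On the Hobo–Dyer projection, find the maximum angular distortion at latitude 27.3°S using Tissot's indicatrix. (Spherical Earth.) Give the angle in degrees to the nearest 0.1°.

13.0°

Hobo–Dyer is a cylindrical equal-area projection with standard parallels at ±37.5°. Cylindrical equal-area (φ₀ = 37.5°): h = cos φ / cos 37.5° along meridians, k = cos 37.5° / cos φ along parallels; h·k = 1.
At 27.3°: h = 1.120, k = 0.8928; principal scales a = 1.120, b = 0.8928.
sin(ω/2) = (a − b)/(a + b) = 0.2273/2.013 = 0.1129, so ω = 2 arcsin(0.1129) ≈ 13.0°.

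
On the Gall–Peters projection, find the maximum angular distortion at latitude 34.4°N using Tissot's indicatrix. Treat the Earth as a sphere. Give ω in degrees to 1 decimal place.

Gall–Peters is a cylindrical equal-area projection with standard parallels at ±45°. Cylindrical equal-area (φ₀ = 45°): h = cos φ / cos 45° along meridians, k = cos 45° / cos φ along parallels; h·k = 1.
At 34.4°: h = 1.167, k = 0.8570; principal scales a = 1.167, b = 0.8570.
sin(ω/2) = (a − b)/(a + b) = 0.3099/2.024 = 0.1531, so ω = 2 arcsin(0.1531) ≈ 17.6°.

17.6°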